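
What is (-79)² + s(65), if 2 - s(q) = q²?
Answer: 2018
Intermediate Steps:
s(q) = 2 - q²
(-79)² + s(65) = (-79)² + (2 - 1*65²) = 6241 + (2 - 1*4225) = 6241 + (2 - 4225) = 6241 - 4223 = 2018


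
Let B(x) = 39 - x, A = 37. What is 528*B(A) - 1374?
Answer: -318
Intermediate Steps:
528*B(A) - 1374 = 528*(39 - 1*37) - 1374 = 528*(39 - 37) - 1374 = 528*2 - 1374 = 1056 - 1374 = -318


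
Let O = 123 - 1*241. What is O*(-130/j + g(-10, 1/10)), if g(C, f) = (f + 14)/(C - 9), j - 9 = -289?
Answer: 43601/1330 ≈ 32.783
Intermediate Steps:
O = -118 (O = 123 - 241 = -118)
j = -280 (j = 9 - 289 = -280)
g(C, f) = (14 + f)/(-9 + C)
O*(-130/j + g(-10, 1/10)) = -118*(-130/(-280) + (14 + 1/10)/(-9 - 10)) = -118*(-130*(-1/280) + (14 + ⅒)/(-19)) = -118*(13/28 - 1/19*141/10) = -118*(13/28 - 141/190) = -118*(-739/2660) = 43601/1330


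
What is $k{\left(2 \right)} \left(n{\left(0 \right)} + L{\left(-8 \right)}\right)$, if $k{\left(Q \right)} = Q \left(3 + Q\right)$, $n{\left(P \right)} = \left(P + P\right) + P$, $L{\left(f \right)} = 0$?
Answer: $0$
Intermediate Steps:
$n{\left(P \right)} = 3 P$ ($n{\left(P \right)} = 2 P + P = 3 P$)
$k{\left(2 \right)} \left(n{\left(0 \right)} + L{\left(-8 \right)}\right) = 2 \left(3 + 2\right) \left(3 \cdot 0 + 0\right) = 2 \cdot 5 \left(0 + 0\right) = 10 \cdot 0 = 0$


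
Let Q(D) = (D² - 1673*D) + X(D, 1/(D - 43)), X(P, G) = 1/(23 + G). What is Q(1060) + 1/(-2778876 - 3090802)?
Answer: -44608533656625073/68651753888 ≈ -6.4978e+5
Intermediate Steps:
Q(D) = D² + 1/(23 + 1/(-43 + D)) - 1673*D (Q(D) = (D² - 1673*D) + 1/(23 + 1/(D - 43)) = (D² - 1673*D) + 1/(23 + 1/(-43 + D)) = D² + 1/(23 + 1/(-43 + D)) - 1673*D)
Q(1060) + 1/(-2778876 - 3090802) = (-43 + 1060 + 1060*(-1673 + 1060)*(-988 + 23*1060))/(-988 + 23*1060) + 1/(-2778876 - 3090802) = (-43 + 1060 + 1060*(-613)*(-988 + 24380))/(-988 + 24380) + 1/(-5869678) = (-43 + 1060 + 1060*(-613)*23392)/23392 - 1/5869678 = (-43 + 1060 - 15199653760)/23392 - 1/5869678 = (1/23392)*(-15199652743) - 1/5869678 = -15199652743/23392 - 1/5869678 = -44608533656625073/68651753888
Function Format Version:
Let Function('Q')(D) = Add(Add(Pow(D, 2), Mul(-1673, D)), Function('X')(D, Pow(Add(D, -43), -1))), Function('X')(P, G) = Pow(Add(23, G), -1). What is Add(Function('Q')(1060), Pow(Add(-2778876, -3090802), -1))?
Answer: Rational(-44608533656625073, 68651753888) ≈ -6.4978e+5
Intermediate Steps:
Function('Q')(D) = Add(Pow(D, 2), Pow(Add(23, Pow(Add(-43, D), -1)), -1), Mul(-1673, D)) (Function('Q')(D) = Add(Add(Pow(D, 2), Mul(-1673, D)), Pow(Add(23, Pow(Add(D, -43), -1)), -1)) = Add(Add(Pow(D, 2), Mul(-1673, D)), Pow(Add(23, Pow(Add(-43, D), -1)), -1)) = Add(Pow(D, 2), Pow(Add(23, Pow(Add(-43, D), -1)), -1), Mul(-1673, D)))
Add(Function('Q')(1060), Pow(Add(-2778876, -3090802), -1)) = Add(Mul(Pow(Add(-988, Mul(23, 1060)), -1), Add(-43, 1060, Mul(1060, Add(-1673, 1060), Add(-988, Mul(23, 1060))))), Pow(Add(-2778876, -3090802), -1)) = Add(Mul(Pow(Add(-988, 24380), -1), Add(-43, 1060, Mul(1060, -613, Add(-988, 24380)))), Pow(-5869678, -1)) = Add(Mul(Pow(23392, -1), Add(-43, 1060, Mul(1060, -613, 23392))), Rational(-1, 5869678)) = Add(Mul(Rational(1, 23392), Add(-43, 1060, -15199653760)), Rational(-1, 5869678)) = Add(Mul(Rational(1, 23392), -15199652743), Rational(-1, 5869678)) = Add(Rational(-15199652743, 23392), Rational(-1, 5869678)) = Rational(-44608533656625073, 68651753888)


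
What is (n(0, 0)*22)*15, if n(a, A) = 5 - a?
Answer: 1650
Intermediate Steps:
(n(0, 0)*22)*15 = ((5 - 1*0)*22)*15 = ((5 + 0)*22)*15 = (5*22)*15 = 110*15 = 1650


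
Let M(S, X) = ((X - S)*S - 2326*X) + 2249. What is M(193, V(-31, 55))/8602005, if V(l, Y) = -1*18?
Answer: 3394/8602005 ≈ 0.00039456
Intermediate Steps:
V(l, Y) = -18
M(S, X) = 2249 - 2326*X + S*(X - S) (M(S, X) = (S*(X - S) - 2326*X) + 2249 = (-2326*X + S*(X - S)) + 2249 = 2249 - 2326*X + S*(X - S))
M(193, V(-31, 55))/8602005 = (2249 - 1*193**2 - 2326*(-18) + 193*(-18))/8602005 = (2249 - 1*37249 + 41868 - 3474)*(1/8602005) = (2249 - 37249 + 41868 - 3474)*(1/8602005) = 3394*(1/8602005) = 3394/8602005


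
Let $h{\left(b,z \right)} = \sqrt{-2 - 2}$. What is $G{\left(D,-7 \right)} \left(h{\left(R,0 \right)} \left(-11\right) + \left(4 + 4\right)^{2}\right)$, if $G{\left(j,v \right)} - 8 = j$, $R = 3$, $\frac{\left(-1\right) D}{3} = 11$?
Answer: $-1600 + 550 i \approx -1600.0 + 550.0 i$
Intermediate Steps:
$D = -33$ ($D = \left(-3\right) 11 = -33$)
$h{\left(b,z \right)} = 2 i$ ($h{\left(b,z \right)} = \sqrt{-4} = 2 i$)
$G{\left(j,v \right)} = 8 + j$
$G{\left(D,-7 \right)} \left(h{\left(R,0 \right)} \left(-11\right) + \left(4 + 4\right)^{2}\right) = \left(8 - 33\right) \left(2 i \left(-11\right) + \left(4 + 4\right)^{2}\right) = - 25 \left(- 22 i + 8^{2}\right) = - 25 \left(- 22 i + 64\right) = - 25 \left(64 - 22 i\right) = -1600 + 550 i$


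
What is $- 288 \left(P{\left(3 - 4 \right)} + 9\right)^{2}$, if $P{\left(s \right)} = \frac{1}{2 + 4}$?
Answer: $-24200$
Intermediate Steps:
$P{\left(s \right)} = \frac{1}{6}$
$- 288 \left(P{\left(3 - 4 \right)} + 9\right)^{2} = - 288 \left(\frac{1}{6} + 9\right)^{2} = - 288 \left(\frac{55}{6}\right)^{2} = \left(-288\right) \frac{3025}{36} = -24200$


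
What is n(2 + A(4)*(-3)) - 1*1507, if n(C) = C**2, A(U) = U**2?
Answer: 609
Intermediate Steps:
n(2 + A(4)*(-3)) - 1*1507 = (2 + 4**2*(-3))**2 - 1*1507 = (2 + 16*(-3))**2 - 1507 = (2 - 48)**2 - 1507 = (-46)**2 - 1507 = 2116 - 1507 = 609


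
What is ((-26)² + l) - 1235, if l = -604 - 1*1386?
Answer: -2549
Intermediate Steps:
l = -1990 (l = -604 - 1386 = -1990)
((-26)² + l) - 1235 = ((-26)² - 1990) - 1235 = (676 - 1990) - 1235 = -1314 - 1235 = -2549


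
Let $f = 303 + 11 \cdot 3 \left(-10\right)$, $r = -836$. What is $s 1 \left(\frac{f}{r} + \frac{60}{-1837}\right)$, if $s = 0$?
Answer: $0$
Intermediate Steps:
$f = -27$ ($f = 303 + 33 \left(-10\right) = 303 - 330 = -27$)
$s 1 \left(\frac{f}{r} + \frac{60}{-1837}\right) = 0 \cdot 1 \left(- \frac{27}{-836} + \frac{60}{-1837}\right) = 0 \left(\left(-27\right) \left(- \frac{1}{836}\right) + 60 \left(- \frac{1}{1837}\right)\right) = 0 \left(\frac{27}{836} - \frac{60}{1837}\right) = 0 \left(- \frac{51}{139612}\right) = 0$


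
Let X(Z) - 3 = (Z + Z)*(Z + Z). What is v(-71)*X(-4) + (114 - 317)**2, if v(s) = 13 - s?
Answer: 46837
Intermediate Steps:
X(Z) = 3 + 4*Z**2 (X(Z) = 3 + (Z + Z)*(Z + Z) = 3 + (2*Z)*(2*Z) = 3 + 4*Z**2)
v(-71)*X(-4) + (114 - 317)**2 = (13 - 1*(-71))*(3 + 4*(-4)**2) + (114 - 317)**2 = (13 + 71)*(3 + 4*16) + (-203)**2 = 84*(3 + 64) + 41209 = 84*67 + 41209 = 5628 + 41209 = 46837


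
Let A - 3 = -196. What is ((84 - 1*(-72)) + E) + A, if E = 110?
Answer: 73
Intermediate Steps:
A = -193 (A = 3 - 196 = -193)
((84 - 1*(-72)) + E) + A = ((84 - 1*(-72)) + 110) - 193 = ((84 + 72) + 110) - 193 = (156 + 110) - 193 = 266 - 193 = 73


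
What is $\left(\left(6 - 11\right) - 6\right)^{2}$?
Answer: $121$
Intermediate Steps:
$\left(\left(6 - 11\right) - 6\right)^{2} = \left(-5 - 6\right)^{2} = \left(-11\right)^{2} = 121$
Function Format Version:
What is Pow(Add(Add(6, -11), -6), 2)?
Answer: 121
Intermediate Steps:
Pow(Add(Add(6, -11), -6), 2) = Pow(Add(-5, -6), 2) = Pow(-11, 2) = 121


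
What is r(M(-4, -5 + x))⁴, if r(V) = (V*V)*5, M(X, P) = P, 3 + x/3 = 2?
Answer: 10485760000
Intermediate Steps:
x = -3 (x = -9 + 3*2 = -9 + 6 = -3)
r(V) = 5*V² (r(V) = V²*5 = 5*V²)
r(M(-4, -5 + x))⁴ = (5*(-5 - 3)²)⁴ = (5*(-8)²)⁴ = (5*64)⁴ = 320⁴ = 10485760000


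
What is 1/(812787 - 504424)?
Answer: 1/308363 ≈ 3.2429e-6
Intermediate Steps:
1/(812787 - 504424) = 1/308363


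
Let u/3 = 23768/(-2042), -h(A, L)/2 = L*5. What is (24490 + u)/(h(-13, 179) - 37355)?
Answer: -24968638/39967045 ≈ -0.62473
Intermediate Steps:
h(A, L) = -10*L (h(A, L) = -2*L*5 = -10*L)
u = -35652/1021 (u = 3*(23768/(-2042)) = 3*(23768*(-1/2042)) = 3*(-11884/1021) = -35652/1021 ≈ -34.919)
(24490 + u)/(h(-13, 179) - 37355) = (24490 - 35652/1021)/(-10*179 - 37355) = 24968638/(1021*(-1790 - 37355)) = (24968638/1021)/(-39145) = (24968638/1021)*(-1/39145) = -24968638/39967045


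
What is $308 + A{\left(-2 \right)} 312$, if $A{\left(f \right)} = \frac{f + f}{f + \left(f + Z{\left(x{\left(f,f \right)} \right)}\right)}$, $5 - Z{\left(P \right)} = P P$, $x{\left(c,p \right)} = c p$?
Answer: $\frac{1956}{5} \approx 391.2$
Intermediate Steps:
$Z{\left(P \right)} = 5 - P^{2}$ ($Z{\left(P \right)} = 5 - P P = 5 - P^{2}$)
$A{\left(f \right)} = \frac{2 f}{5 - f^{4} + 2 f}$ ($A{\left(f \right)} = \frac{f + f}{f - \left(-5 + \left(f f\right)^{2} - f\right)} = \frac{2 f}{f - \left(-5 + \left(f^{2}\right)^{2} - f\right)} = \frac{2 f}{f - \left(-5 + f^{4} - f\right)} = \frac{2 f}{f + \left(5 + f - f^{4}\right)} = \frac{2 f}{5 - f^{4} + 2 f}$)
$308 + A{\left(-2 \right)} 312 = 308 + 2 \left(-2\right) \frac{1}{5 - \left(-2\right)^{4} + 2 \left(-2\right)} 312 = 308 + 2 \left(-2\right) \frac{1}{5 - 16 - 4} \cdot 312 = 308 + 2 \left(-2\right) \frac{1}{-15} \cdot 312 = 308 + 2 \left(-2\right) \left(- \frac{1}{15}\right) 312 = 308 + \frac{4}{15} \cdot 312 = 308 + \frac{416}{5} = \frac{1956}{5}$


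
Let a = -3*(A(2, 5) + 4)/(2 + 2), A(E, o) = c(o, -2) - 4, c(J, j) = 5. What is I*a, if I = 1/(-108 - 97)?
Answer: 3/164 ≈ 0.018293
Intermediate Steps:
I = -1/205 (I = 1/(-205) = -1/205 ≈ -0.0048781)
A(E, o) = 1 (A(E, o) = 5 - 4 = 1)
a = -15/4 (a = -3*(1 + 4)/(2 + 2) = -15/4 ≈ -3.7500)
I*a = -1/205*(-15/4) = 3/164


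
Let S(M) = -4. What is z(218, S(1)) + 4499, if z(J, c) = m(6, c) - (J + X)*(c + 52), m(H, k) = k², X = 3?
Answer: -6093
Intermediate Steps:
z(J, c) = c² - (3 + J)*(52 + c) (z(J, c) = c² - (J + 3)*(c + 52) = c² - (3 + J)*(52 + c))
z(218, S(1)) + 4499 = (-156 + (-4)² - 52*218 - 3*(-4) - 1*218*(-4)) + 4499 = (-156 + 16 - 11336 + 12 + 872) + 4499 = -10592 + 4499 = -6093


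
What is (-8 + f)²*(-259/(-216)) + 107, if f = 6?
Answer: 6037/54 ≈ 111.80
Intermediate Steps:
(-8 + f)²*(-259/(-216)) + 107 = (-8 + 6)²*(-259/(-216)) + 107 = (-2)²*(-259*(-1/216)) + 107 = 4*(259/216) + 107 = 259/54 + 107 = 6037/54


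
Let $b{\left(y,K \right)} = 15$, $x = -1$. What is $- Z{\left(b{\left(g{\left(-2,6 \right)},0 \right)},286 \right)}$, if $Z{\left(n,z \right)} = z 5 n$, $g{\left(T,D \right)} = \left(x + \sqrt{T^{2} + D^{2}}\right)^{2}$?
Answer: $-21450$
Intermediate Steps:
$g{\left(T,D \right)} = \left(-1 + \sqrt{D^{2} + T^{2}}\right)^{2}$ ($g{\left(T,D \right)} = \left(-1 + \sqrt{T^{2} + D^{2}}\right)^{2} = \left(-1 + \sqrt{D^{2} + T^{2}}\right)^{2}$)
$Z{\left(n,z \right)} = 5 n z$ ($Z{\left(n,z \right)} = 5 z n = 5 n z$)
$- Z{\left(b{\left(g{\left(-2,6 \right)},0 \right)},286 \right)} = - 5 \cdot 15 \cdot 286 = \left(-1\right) 21450 = -21450$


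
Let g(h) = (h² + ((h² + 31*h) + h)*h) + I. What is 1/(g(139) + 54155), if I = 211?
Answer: 1/3377578 ≈ 2.9607e-7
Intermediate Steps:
g(h) = 211 + h² + h*(h² + 32*h) (g(h) = (h² + ((h² + 31*h) + h)*h) + 211 = (h² + (h² + 32*h)*h) + 211 = (h² + h*(h² + 32*h)) + 211 = 211 + h² + h*(h² + 32*h))
1/(g(139) + 54155) = 1/((211 + 139³ + 33*139²) + 54155) = 1/((211 + 2685619 + 33*19321) + 54155) = 1/((211 + 2685619 + 637593) + 54155) = 1/(3323423 + 54155) = 1/3377578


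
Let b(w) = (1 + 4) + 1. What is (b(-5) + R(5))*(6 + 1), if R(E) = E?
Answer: 77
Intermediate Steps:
b(w) = 6 (b(w) = 5 + 1 = 6)
(b(-5) + R(5))*(6 + 1) = (6 + 5)*(6 + 1) = 11*7 = 77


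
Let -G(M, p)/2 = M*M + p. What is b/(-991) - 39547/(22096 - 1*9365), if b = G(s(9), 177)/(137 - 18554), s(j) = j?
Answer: -240596211435/77452208519 ≈ -3.1064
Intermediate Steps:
G(M, p) = -2*p - 2*M**2 (G(M, p) = -2*(M*M + p) = -2*(M**2 + p) = -2*(p + M**2) = -2*p - 2*M**2)
b = 172/6139 (b = (-2*177 - 2*9**2)/(137 - 18554) = (-354 - 2*81)/(-18417) = (-354 - 162)*(-1/18417) = -516*(-1/18417) = 172/6139 ≈ 0.028018)
b/(-991) - 39547/(22096 - 1*9365) = (172/6139)/(-991) - 39547/(22096 - 1*9365) = (172/6139)*(-1/991) - 39547/(22096 - 9365) = -172/6083749 - 39547/12731 = -240596211435/77452208519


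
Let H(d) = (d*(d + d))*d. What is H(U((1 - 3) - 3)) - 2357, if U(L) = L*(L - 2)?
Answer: 83393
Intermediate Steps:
U(L) = L*(-2 + L)
H(d) = 2*d³ (H(d) = (d*(2*d))*d = (2*d²)*d = 2*d³)
H(U((1 - 3) - 3)) - 2357 = 2*(((1 - 3) - 3)*(-2 + ((1 - 3) - 3)))³ - 2357 = 2*((-2 - 3)*(-2 + (-2 - 3)))³ - 2357 = 2*(-5*(-2 - 5))³ - 2357 = 2*(-5*(-7))³ - 2357 = 2*35³ - 2357 = 2*42875 - 2357 = 85750 - 2357 = 83393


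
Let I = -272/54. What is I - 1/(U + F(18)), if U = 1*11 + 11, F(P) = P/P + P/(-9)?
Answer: -961/189 ≈ -5.0847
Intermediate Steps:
F(P) = 1 - P/9 (F(P) = 1 + P*(-1/9) = 1 - P/9)
I = -136/27 (I = -272*1/54 = -136/27 ≈ -5.0370)
U = 22 (U = 11 + 11 = 22)
I - 1/(U + F(18)) = -136/27 - 1/(22 + (1 - 1/9*18)) = -136/27 - 1/(22 + (1 - 2)) = -136/27 - 1/(22 - 1) = -136/27 - 1/21 = -961/189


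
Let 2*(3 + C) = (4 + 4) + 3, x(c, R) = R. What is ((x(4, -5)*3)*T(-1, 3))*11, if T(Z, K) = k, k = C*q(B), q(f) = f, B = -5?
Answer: 4125/2 ≈ 2062.5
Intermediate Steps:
C = 5/2 (C = -3 + ((4 + 4) + 3)/2 = -3 + (8 + 3)/2 = -3 + (½)*11 = -3 + 11/2 = 5/2 ≈ 2.5000)
k = -25/2 (k = (5/2)*(-5) = -25/2 ≈ -12.500)
T(Z, K) = -25/2
((x(4, -5)*3)*T(-1, 3))*11 = (-5*3*(-25/2))*11 = -15*(-25/2)*11 = (375/2)*11 = 4125/2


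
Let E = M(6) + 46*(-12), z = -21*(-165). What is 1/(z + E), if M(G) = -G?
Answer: 1/2907 ≈ 0.00034400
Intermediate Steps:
z = 3465
E = -558 (E = -1*6 + 46*(-12) = -6 - 552 = -558)
1/(z + E) = 1/(3465 - 558) = 1/2907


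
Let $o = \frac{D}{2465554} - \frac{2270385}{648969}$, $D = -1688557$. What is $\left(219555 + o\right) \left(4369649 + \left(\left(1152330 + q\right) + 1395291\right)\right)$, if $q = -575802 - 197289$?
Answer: $\frac{55344284886035934609227}{41027387534} \approx 1.349 \cdot 10^{12}$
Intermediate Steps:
$q = -773091$
$o = - \frac{171630204257}{41027387534}$ ($o = - \frac{1688557}{2465554} - \frac{2270385}{648969} = \left(-1688557\right) \frac{1}{2465554} - \frac{756795}{216323} = - \frac{129889}{189658} - \frac{756795}{216323} = - \frac{171630204257}{41027387534} \approx -4.1833$)
$\left(219555 + o\right) \left(4369649 + \left(\left(1152330 + q\right) + 1395291\right)\right) = \left(219555 - \frac{171630204257}{41027387534}\right) \left(4369649 + \left(\left(1152330 - 773091\right) + 1395291\right)\right) = \frac{9007596439823113 \left(4369649 + \left(379239 + 1395291\right)\right)}{41027387534} = \frac{9007596439823113 \left(4369649 + 1774530\right)}{41027387534} = \frac{9007596439823113}{41027387534} \cdot 6144179 = \frac{55344284886035934609227}{41027387534}$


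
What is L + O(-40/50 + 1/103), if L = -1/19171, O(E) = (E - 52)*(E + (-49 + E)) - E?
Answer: 13580808371103/5084628475 ≈ 2671.0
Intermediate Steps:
O(E) = -E + (-52 + E)*(-49 + 2*E) (O(E) = (-52 + E)*(-49 + 2*E) - E = -E + (-52 + E)*(-49 + 2*E))
L = -1/19171 (L = -1*1/19171 = -1/19171 ≈ -5.2162e-5)
L + O(-40/50 + 1/103) = -1/19171 + (2548 - 154*(-40/50 + 1/103) + 2*(-40/50 + 1/103)²) = -1/19171 + (2548 - 154*(-40*1/50 + 1*(1/103)) + 2*(-40*1/50 + 1*(1/103))²) = -1/19171 + (2548 - 154*(-⅘ + 1/103) + 2*(-⅘ + 1/103)²) = -1/19171 + (2548 - 154*(-407/515) + 2*(-407/515)²) = -1/19171 + (2548 + 62678/515 + 2*(165649/265225)) = -1/19171 + (2548 + 62678/515 + 331298/265225) = -1/19171 + 708403768/265225 = 13580808371103/5084628475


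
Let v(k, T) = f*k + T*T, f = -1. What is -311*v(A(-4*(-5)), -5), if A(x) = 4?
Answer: -6531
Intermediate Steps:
v(k, T) = T**2 - k (v(k, T) = -k + T*T = -k + T**2 = T**2 - k)
-311*v(A(-4*(-5)), -5) = -311*((-5)**2 - 1*4) = -311*(25 - 4) = -311*21 = -6531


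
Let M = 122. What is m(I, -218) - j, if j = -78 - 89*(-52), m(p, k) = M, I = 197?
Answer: -4428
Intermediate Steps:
m(p, k) = 122
j = 4550 (j = -78 + 4628 = 4550)
m(I, -218) - j = 122 - 1*4550 = 122 - 4550 = -4428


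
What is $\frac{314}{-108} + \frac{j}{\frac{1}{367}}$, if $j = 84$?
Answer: $\frac{1664555}{54} \approx 30825.0$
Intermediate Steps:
$\frac{314}{-108} + \frac{j}{\frac{1}{367}} = \frac{314}{-108} + \frac{84}{\frac{1}{367}} = 314 \left(- \frac{1}{108}\right) + 84 \frac{1}{\frac{1}{367}} = - \frac{157}{54} + 84 \cdot 367 = - \frac{157}{54} + 30828 = \frac{1664555}{54}$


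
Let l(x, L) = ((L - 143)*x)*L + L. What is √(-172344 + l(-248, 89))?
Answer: √1019633 ≈ 1009.8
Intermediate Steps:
l(x, L) = L + L*x*(-143 + L) (l(x, L) = ((-143 + L)*x)*L + L = (x*(-143 + L))*L + L = L*x*(-143 + L) + L = L + L*x*(-143 + L))
√(-172344 + l(-248, 89)) = √(-172344 + 89*(1 - 143*(-248) + 89*(-248))) = √(-172344 + 89*(1 + 35464 - 22072)) = √(-172344 + 89*13393) = √(-172344 + 1191977) = √1019633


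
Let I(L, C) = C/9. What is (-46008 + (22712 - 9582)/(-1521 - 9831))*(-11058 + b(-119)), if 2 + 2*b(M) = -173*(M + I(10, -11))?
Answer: 775348331837/25542 ≈ 3.0356e+7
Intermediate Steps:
I(L, C) = C/9 (I(L, C) = C*(⅑) = C/9)
b(M) = 1885/18 - 173*M/2 (b(M) = -1 + (-173*(M + (⅑)*(-11)))/2 = -1 + (-173*(M - 11/9))/2 = -1 + (-173*(-11/9 + M))/2 = -1 + (1903/9 - 173*M)/2 = -1 + (1903/18 - 173*M/2) = 1885/18 - 173*M/2)
(-46008 + (22712 - 9582)/(-1521 - 9831))*(-11058 + b(-119)) = (-46008 + (22712 - 9582)/(-1521 - 9831))*(-11058 + (1885/18 - 173/2*(-119))) = (-46008 + 13130/(-11352))*(-11058 + (1885/18 + 20587/2)) = (-46008 + 13130*(-1/11352))*(-11058 + 93584/9) = (-46008 - 6565/5676)*(-5938/9) = -261147973/5676*(-5938/9) = 775348331837/25542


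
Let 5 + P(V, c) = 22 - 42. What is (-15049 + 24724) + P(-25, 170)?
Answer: 9650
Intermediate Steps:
P(V, c) = -25 (P(V, c) = -5 + (22 - 42) = -5 - 20 = -25)
(-15049 + 24724) + P(-25, 170) = (-15049 + 24724) - 25 = 9675 - 25 = 9650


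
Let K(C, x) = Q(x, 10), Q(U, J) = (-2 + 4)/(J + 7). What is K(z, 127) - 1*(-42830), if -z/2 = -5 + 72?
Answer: 728112/17 ≈ 42830.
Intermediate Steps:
z = -134 (z = -2*(-5 + 72) = -2*67 = -134)
Q(U, J) = 2/(7 + J)
K(C, x) = 2/17 (K(C, x) = 2/(7 + 10) = 2/17)
K(z, 127) - 1*(-42830) = 2/17 - 1*(-42830) = 2/17 + 42830 = 728112/17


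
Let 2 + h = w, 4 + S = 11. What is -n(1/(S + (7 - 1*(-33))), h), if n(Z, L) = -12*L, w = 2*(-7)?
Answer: -192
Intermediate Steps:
S = 7 (S = -4 + 11 = 7)
w = -14
h = -16 (h = -2 - 14 = -16)
-n(1/(S + (7 - 1*(-33))), h) = -(-12)*(-16) = -1*192 = -192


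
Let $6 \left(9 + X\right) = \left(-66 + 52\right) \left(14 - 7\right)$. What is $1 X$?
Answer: $- \frac{76}{3} \approx -25.333$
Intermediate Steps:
$X = - \frac{76}{3}$ ($X = -9 + \frac{\left(-66 + 52\right) \left(14 - 7\right)}{6} = -9 + \frac{\left(-14\right) \left(14 - 7\right)}{6} = -9 + \frac{\left(-14\right) 7}{6} = -9 + \frac{1}{6} \left(-98\right) = -9 - \frac{49}{3} = - \frac{76}{3} \approx -25.333$)
$1 X = 1 \left(- \frac{76}{3}\right) = - \frac{76}{3}$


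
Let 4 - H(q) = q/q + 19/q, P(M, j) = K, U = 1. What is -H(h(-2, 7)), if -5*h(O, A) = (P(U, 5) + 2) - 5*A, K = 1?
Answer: -1/32 ≈ -0.031250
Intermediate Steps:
P(M, j) = 1
h(O, A) = -3/5 + A (h(O, A) = -((1 + 2) - 5*A)/5 = -(3 - 5*A)/5 = -3/5 + A)
H(q) = 3 - 19/q (H(q) = 4 - (q/q + 19/q) = 4 - (1 + 19/q) = 4 + (-1 - 19/q) = 3 - 19/q)
-H(h(-2, 7)) = -(3 - 19/(-3/5 + 7)) = -(3 - 19/32/5) = -(3 - 19*5/32) = -(3 - 95/32) = -1*1/32 = -1/32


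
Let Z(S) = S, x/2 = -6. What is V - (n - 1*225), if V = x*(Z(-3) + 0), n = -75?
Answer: 336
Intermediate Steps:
x = -12 (x = 2*(-6) = -12)
V = 36 (V = -12*(-3 + 0) = -12*(-3) = 36)
V - (n - 1*225) = 36 - (-75 - 1*225) = 36 - (-75 - 225) = 36 - 1*(-300) = 36 + 300 = 336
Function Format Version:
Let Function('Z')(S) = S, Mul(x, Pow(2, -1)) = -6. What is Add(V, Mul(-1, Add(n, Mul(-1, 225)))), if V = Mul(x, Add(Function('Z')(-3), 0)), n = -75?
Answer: 336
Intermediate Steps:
x = -12 (x = Mul(2, -6) = -12)
V = 36 (V = Mul(-12, Add(-3, 0)) = Mul(-12, -3) = 36)
Add(V, Mul(-1, Add(n, Mul(-1, 225)))) = Add(36, Mul(-1, Add(-75, Mul(-1, 225)))) = Add(36, Mul(-1, Add(-75, -225))) = Add(36, Mul(-1, -300)) = Add(36, 300) = 336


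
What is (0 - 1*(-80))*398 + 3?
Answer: 31843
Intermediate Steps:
(0 - 1*(-80))*398 + 3 = (0 + 80)*398 + 3 = 80*398 + 3 = 31840 + 3 = 31843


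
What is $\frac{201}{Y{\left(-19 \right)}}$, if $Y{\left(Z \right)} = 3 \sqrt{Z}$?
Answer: $- \frac{67 i \sqrt{19}}{19} \approx - 15.371 i$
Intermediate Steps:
$\frac{201}{Y{\left(-19 \right)}} = \frac{201}{3 \sqrt{-19}} = \frac{201}{3 i \sqrt{19}} = 201 \left(- \frac{i \sqrt{19}}{57}\right) = - \frac{67 i \sqrt{19}}{19}$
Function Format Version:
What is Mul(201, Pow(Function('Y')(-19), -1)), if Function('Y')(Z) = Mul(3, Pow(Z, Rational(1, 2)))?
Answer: Mul(Rational(-67, 19), I, Pow(19, Rational(1, 2))) ≈ Mul(-15.371, I)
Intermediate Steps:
Mul(201, Pow(Function('Y')(-19), -1)) = Mul(201, Pow(Mul(3, Pow(-19, Rational(1, 2))), -1)) = Mul(201, Pow(Mul(3, Mul(I, Pow(19, Rational(1, 2)))), -1)) = Mul(201, Pow(Mul(3, I, Pow(19, Rational(1, 2))), -1)) = Mul(201, Mul(Rational(-1, 57), I, Pow(19, Rational(1, 2)))) = Mul(Rational(-67, 19), I, Pow(19, Rational(1, 2)))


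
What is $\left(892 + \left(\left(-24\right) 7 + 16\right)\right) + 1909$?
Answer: $2649$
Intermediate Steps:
$\left(892 + \left(\left(-24\right) 7 + 16\right)\right) + 1909 = \left(892 + \left(-168 + 16\right)\right) + 1909 = \left(892 - 152\right) + 1909 = 740 + 1909 = 2649$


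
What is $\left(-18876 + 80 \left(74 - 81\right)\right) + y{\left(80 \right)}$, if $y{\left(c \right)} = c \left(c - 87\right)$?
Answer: $-19996$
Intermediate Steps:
$y{\left(c \right)} = c \left(-87 + c\right)$
$\left(-18876 + 80 \left(74 - 81\right)\right) + y{\left(80 \right)} = \left(-18876 + 80 \left(74 - 81\right)\right) + 80 \left(-87 + 80\right) = \left(-18876 + 80 \left(-7\right)\right) + 80 \left(-7\right) = \left(-18876 - 560\right) - 560 = -19436 - 560 = -19996$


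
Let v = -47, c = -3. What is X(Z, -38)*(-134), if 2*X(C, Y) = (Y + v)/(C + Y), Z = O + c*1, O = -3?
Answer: -5695/44 ≈ -129.43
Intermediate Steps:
Z = -6 (Z = -3 - 3*1 = -3 - 3 = -6)
X(C, Y) = (-47 + Y)/(2*(C + Y)) (X(C, Y) = ((Y - 47)/(C + Y))/2 = ((-47 + Y)/(C + Y))/2 = (-47 + Y)/(2*(C + Y)))
X(Z, -38)*(-134) = ((-47 - 38)/(2*(-6 - 38)))*(-134) = ((½)*(-85)/(-44))*(-134) = ((½)*(-1/44)*(-85))*(-134) = (85/88)*(-134) = -5695/44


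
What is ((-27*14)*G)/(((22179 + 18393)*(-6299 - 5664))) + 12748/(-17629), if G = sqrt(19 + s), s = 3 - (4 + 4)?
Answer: -12748/17629 + 3*sqrt(14)/3852086 ≈ -0.72312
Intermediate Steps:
s = -5 (s = 3 - 1*8 = 3 - 8 = -5)
G = sqrt(14) (G = sqrt(19 - 5) = sqrt(14) ≈ 3.7417)
((-27*14)*G)/(((22179 + 18393)*(-6299 - 5664))) + 12748/(-17629) = ((-27*14)*sqrt(14))/(((22179 + 18393)*(-6299 - 5664))) + 12748/(-17629) = (-378*sqrt(14))/((40572*(-11963))) + 12748*(-1/17629) = -378*sqrt(14)/(-485362836) - 12748/17629 = -378*sqrt(14)*(-1/485362836) - 12748/17629 = 3*sqrt(14)/3852086 - 12748/17629 = -12748/17629 + 3*sqrt(14)/3852086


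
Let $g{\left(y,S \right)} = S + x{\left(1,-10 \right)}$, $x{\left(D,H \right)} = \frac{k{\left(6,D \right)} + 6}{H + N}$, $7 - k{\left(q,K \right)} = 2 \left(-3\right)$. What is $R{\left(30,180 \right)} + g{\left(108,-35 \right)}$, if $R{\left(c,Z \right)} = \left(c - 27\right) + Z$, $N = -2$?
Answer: $\frac{1757}{12} \approx 146.42$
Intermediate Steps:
$k{\left(q,K \right)} = 13$ ($k{\left(q,K \right)} = 7 - 2 \left(-3\right) = 7 - -6 = 7 + 6 = 13$)
$x{\left(D,H \right)} = \frac{19}{-2 + H}$ ($x{\left(D,H \right)} = \frac{13 + 6}{H - 2} = \frac{19}{-2 + H}$)
$R{\left(c,Z \right)} = -27 + Z + c$ ($R{\left(c,Z \right)} = \left(-27 + c\right) + Z = -27 + Z + c$)
$g{\left(y,S \right)} = - \frac{19}{12} + S$ ($g{\left(y,S \right)} = S + \frac{19}{-2 - 10} = S + \frac{19}{-12} = S + 19 \left(- \frac{1}{12}\right) = S - \frac{19}{12} = - \frac{19}{12} + S$)
$R{\left(30,180 \right)} + g{\left(108,-35 \right)} = \left(-27 + 180 + 30\right) - \frac{439}{12} = 183 - \frac{439}{12} = \frac{1757}{12}$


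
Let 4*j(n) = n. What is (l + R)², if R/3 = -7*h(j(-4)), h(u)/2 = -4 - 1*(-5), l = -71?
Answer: 12769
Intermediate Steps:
j(n) = n/4
h(u) = 2 (h(u) = 2*(-4 - 1*(-5)) = 2*(-4 + 5) = 2*1 = 2)
R = -42 (R = 3*(-7*2) = 3*(-14) = -42)
(l + R)² = (-71 - 42)² = (-113)² = 12769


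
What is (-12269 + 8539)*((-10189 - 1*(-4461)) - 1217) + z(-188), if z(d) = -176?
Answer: 25904674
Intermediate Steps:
(-12269 + 8539)*((-10189 - 1*(-4461)) - 1217) + z(-188) = (-12269 + 8539)*((-10189 - 1*(-4461)) - 1217) - 176 = -3730*((-10189 + 4461) - 1217) - 176 = -3730*(-5728 - 1217) - 176 = -3730*(-6945) - 176 = 25904850 - 176 = 25904674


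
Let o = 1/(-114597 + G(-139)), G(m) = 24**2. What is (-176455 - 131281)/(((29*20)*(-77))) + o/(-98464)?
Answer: 78521384426551/11395368200160 ≈ 6.8906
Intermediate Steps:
G(m) = 576
o = -1/114021 (o = 1/(-114597 + 576) = 1/(-114021) = -1/114021 ≈ -8.7703e-6)
(-176455 - 131281)/(((29*20)*(-77))) + o/(-98464) = (-176455 - 131281)/(((29*20)*(-77))) - 1/114021/(-98464) = -307736/(580*(-77)) - 1/114021*(-1/98464) = -307736/(-44660) + 1/11226963744 = -307736*(-1/44660) + 1/11226963744 = 6994/1015 + 1/11226963744 = 78521384426551/11395368200160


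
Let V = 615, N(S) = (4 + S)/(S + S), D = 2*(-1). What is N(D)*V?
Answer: -615/2 ≈ -307.50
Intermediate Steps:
D = -2
N(S) = (4 + S)/(2*S) (N(S) = (4 + S)/((2*S)) = (4 + S)*(1/(2*S)) = (4 + S)/(2*S))
N(D)*V = ((1/2)*(4 - 2)/(-2))*615 = ((1/2)*(-1/2)*2)*615 = -1/2*615 = -615/2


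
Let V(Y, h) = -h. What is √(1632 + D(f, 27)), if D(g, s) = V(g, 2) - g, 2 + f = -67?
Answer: √1699 ≈ 41.219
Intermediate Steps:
f = -69 (f = -2 - 67 = -69)
D(g, s) = -2 - g (D(g, s) = -1*2 - g = -2 - g)
√(1632 + D(f, 27)) = √(1632 + (-2 - 1*(-69))) = √(1632 + (-2 + 69)) = √(1632 + 67) = √1699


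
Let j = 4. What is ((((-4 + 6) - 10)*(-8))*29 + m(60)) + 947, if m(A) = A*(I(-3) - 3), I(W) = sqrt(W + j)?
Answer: 2683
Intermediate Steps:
I(W) = sqrt(4 + W) (I(W) = sqrt(W + 4) = sqrt(4 + W))
m(A) = -2*A (m(A) = A*(sqrt(4 - 3) - 3) = A*(sqrt(1) - 3) = A*(1 - 3) = A*(-2) = -2*A)
((((-4 + 6) - 10)*(-8))*29 + m(60)) + 947 = ((((-4 + 6) - 10)*(-8))*29 - 2*60) + 947 = (((2 - 10)*(-8))*29 - 120) + 947 = (-8*(-8)*29 - 120) + 947 = (64*29 - 120) + 947 = (1856 - 120) + 947 = 1736 + 947 = 2683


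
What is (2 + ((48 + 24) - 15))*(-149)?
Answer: -8791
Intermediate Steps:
(2 + ((48 + 24) - 15))*(-149) = (2 + (72 - 15))*(-149) = (2 + 57)*(-149) = 59*(-149) = -8791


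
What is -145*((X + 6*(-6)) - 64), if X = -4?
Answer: 15080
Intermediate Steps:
-145*((X + 6*(-6)) - 64) = -145*((-4 + 6*(-6)) - 64) = -145*((-4 - 36) - 64) = -145*(-40 - 64) = -145*(-104) = 15080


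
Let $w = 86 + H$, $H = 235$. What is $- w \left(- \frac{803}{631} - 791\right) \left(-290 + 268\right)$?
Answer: $- \frac{3530463288}{631} \approx -5.595 \cdot 10^{6}$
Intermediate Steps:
$w = 321$ ($w = 86 + 235 = 321$)
$- w \left(- \frac{803}{631} - 791\right) \left(-290 + 268\right) = - 321 \left(- \frac{803}{631} - 791\right) \left(-290 + 268\right) = - 321 \left(\left(-803\right) \frac{1}{631} - 791\right) \left(-22\right) = - 321 \left(- \frac{803}{631} - 791\right) \left(-22\right) = - 321 \left(\left(- \frac{499924}{631}\right) \left(-22\right)\right) = - \frac{321 \cdot 10998328}{631} = \left(-1\right) \frac{3530463288}{631} = - \frac{3530463288}{631}$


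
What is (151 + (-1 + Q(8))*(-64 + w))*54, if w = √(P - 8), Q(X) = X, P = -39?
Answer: -16038 + 378*I*√47 ≈ -16038.0 + 2591.4*I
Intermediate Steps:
w = I*√47 (w = √(-39 - 8) = √(-47) = I*√47 ≈ 6.8557*I)
(151 + (-1 + Q(8))*(-64 + w))*54 = (151 + (-1 + 8)*(-64 + I*√47))*54 = (151 + 7*(-64 + I*√47))*54 = (151 + (-448 + 7*I*√47))*54 = (-297 + 7*I*√47)*54 = -16038 + 378*I*√47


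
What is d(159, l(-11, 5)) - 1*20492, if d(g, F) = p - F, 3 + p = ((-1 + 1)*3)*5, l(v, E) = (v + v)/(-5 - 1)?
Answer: -61496/3 ≈ -20499.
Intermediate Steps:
l(v, E) = -v/3 (l(v, E) = (2*v)/(-6) = (2*v)*(-1/6) = -v/3)
p = -3 (p = -3 + ((-1 + 1)*3)*5 = -3 + (0*3)*5 = -3 + 0*5 = -3 + 0 = -3)
d(g, F) = -3 - F
d(159, l(-11, 5)) - 1*20492 = (-3 - (-1)*(-11)/3) - 1*20492 = (-3 - 1*11/3) - 20492 = (-3 - 11/3) - 20492 = -20/3 - 20492 = -61496/3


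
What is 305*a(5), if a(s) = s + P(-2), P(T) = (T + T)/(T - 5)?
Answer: 11895/7 ≈ 1699.3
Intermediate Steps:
P(T) = 2*T/(-5 + T) (P(T) = (2*T)/(-5 + T) = 2*T/(-5 + T))
a(s) = 4/7 + s (a(s) = s + 2*(-2)/(-5 - 2) = s + 2*(-2)/(-7) = s + 2*(-2)*(-⅐) = s + 4/7 = 4/7 + s)
305*a(5) = 305*(4/7 + 5) = 305*(39/7) = 11895/7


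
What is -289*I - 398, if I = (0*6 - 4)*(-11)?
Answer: -13114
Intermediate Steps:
I = 44 (I = (0 - 4)*(-11) = -4*(-11) = 44)
-289*I - 398 = -289*44 - 398 = -12716 - 398 = -13114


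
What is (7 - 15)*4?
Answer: -32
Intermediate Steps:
(7 - 15)*4 = -8*4 = -32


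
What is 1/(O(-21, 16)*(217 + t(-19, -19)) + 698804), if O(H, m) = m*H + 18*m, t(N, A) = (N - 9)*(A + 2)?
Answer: 1/665540 ≈ 1.5025e-6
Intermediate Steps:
t(N, A) = (-9 + N)*(2 + A)
O(H, m) = 18*m + H*m (O(H, m) = H*m + 18*m = 18*m + H*m)
1/(O(-21, 16)*(217 + t(-19, -19)) + 698804) = 1/((16*(18 - 21))*(217 + (-18 - 9*(-19) + 2*(-19) - 19*(-19))) + 698804) = 1/((16*(-3))*(217 + (-18 + 171 - 38 + 361)) + 698804) = 1/(-48*(217 + 476) + 698804) = 1/(-48*693 + 698804) = 1/(-33264 + 698804) = 1/665540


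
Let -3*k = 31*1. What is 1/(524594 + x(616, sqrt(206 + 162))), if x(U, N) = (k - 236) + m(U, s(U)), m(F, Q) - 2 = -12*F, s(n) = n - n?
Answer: 3/1550873 ≈ 1.9344e-6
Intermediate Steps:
s(n) = 0
m(F, Q) = 2 - 12*F
k = -31/3 ≈ -10.333
x(U, N) = -733/3 - 12*U (x(U, N) = (-31/3 - 236) + (2 - 12*U) = -739/3 + (2 - 12*U) = -733/3 - 12*U)
1/(524594 + x(616, sqrt(206 + 162))) = 1/(524594 + (-733/3 - 12*616)) = 1/(524594 + (-733/3 - 7392)) = 1/(524594 - 22909/3) = 1/(1550873/3) = 3/1550873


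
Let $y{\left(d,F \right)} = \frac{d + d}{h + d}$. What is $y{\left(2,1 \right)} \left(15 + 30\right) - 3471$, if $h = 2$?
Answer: $-3426$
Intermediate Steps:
$y{\left(d,F \right)} = \frac{2 d}{2 + d}$ ($y{\left(d,F \right)} = \frac{d + d}{2 + d} = \frac{2 d}{2 + d}$)
$y{\left(2,1 \right)} \left(15 + 30\right) - 3471 = 2 \cdot 2 \frac{1}{2 + 2} \left(15 + 30\right) - 3471 = 2 \cdot 2 \cdot \frac{1}{4} \cdot 45 - 3471 = 1 \cdot 45 - 3471 = 45 - 3471 = -3426$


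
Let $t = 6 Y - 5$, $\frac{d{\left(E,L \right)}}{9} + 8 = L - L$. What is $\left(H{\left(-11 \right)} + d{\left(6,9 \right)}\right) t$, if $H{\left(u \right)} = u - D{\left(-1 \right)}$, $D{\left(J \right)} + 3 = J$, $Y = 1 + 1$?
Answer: $-553$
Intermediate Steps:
$Y = 2$
$D{\left(J \right)} = -3 + J$
$d{\left(E,L \right)} = -72$ ($d{\left(E,L \right)} = -72 + 9 \left(L - L\right) = -72 + 9 \cdot 0 = -72 + 0 = -72$)
$H{\left(u \right)} = 4 + u$ ($H{\left(u \right)} = u - \left(-3 - 1\right) = u - -4 = u + 4 = 4 + u$)
$t = 7$ ($t = 6 \cdot 2 - 5 = 12 - 5 = 7$)
$\left(H{\left(-11 \right)} + d{\left(6,9 \right)}\right) t = \left(\left(4 - 11\right) - 72\right) 7 = \left(-7 - 72\right) 7 = \left(-79\right) 7 = -553$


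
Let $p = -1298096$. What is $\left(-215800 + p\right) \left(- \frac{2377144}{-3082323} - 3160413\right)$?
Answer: $\frac{4915827868279545160}{1027441} \approx 4.7845 \cdot 10^{12}$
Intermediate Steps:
$\left(-215800 + p\right) \left(- \frac{2377144}{-3082323} - 3160413\right) = \left(-215800 - 1298096\right) \left(- \frac{2377144}{-3082323} - 3160413\right) = - 1513896 \left(\left(-2377144\right) \left(- \frac{1}{3082323}\right) - 3160413\right) = - 1513896 \left(\frac{2377144}{3082323} - 3160413\right) = \left(-1513896\right) \left(- \frac{9741411302255}{3082323}\right) = \frac{4915827868279545160}{1027441}$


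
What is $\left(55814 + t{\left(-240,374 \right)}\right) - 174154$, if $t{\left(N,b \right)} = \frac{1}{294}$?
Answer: $- \frac{34791959}{294} \approx -1.1834 \cdot 10^{5}$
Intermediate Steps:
$t{\left(N,b \right)} = \frac{1}{294}$
$\left(55814 + t{\left(-240,374 \right)}\right) - 174154 = \left(55814 + \frac{1}{294}\right) - 174154 = \frac{16409317}{294} - 174154 = - \frac{34791959}{294}$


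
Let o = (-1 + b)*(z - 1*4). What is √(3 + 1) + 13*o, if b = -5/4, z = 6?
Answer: -113/2 ≈ -56.500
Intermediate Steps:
b = -5/4 (b = -5*¼ = -5/4 ≈ -1.2500)
o = -9/2 (o = (-1 - 5/4)*(6 - 1*4) = -9*(6 - 4)/4 = -9/4*2 = -9/2 ≈ -4.5000)
√(3 + 1) + 13*o = √(3 + 1) + 13*(-9/2) = √4 - 117/2 = 2 - 117/2 = -113/2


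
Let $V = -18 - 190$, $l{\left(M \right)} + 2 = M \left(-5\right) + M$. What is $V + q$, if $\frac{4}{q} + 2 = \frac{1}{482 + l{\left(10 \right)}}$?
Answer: $- \frac{184592}{879} \approx -210.0$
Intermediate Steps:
$l{\left(M \right)} = -2 - 4 M$ ($l{\left(M \right)} = -2 + \left(M \left(-5\right) + M\right) = -2 + \left(- 5 M + M\right) = -2 - 4 M$)
$q = - \frac{1760}{879}$ ($q = \frac{4}{-2 + \frac{1}{482 - 42}} = \frac{4}{-2 + \frac{1}{440}} = \frac{4}{- \frac{879}{440}} = 4 \left(- \frac{440}{879}\right) = - \frac{1760}{879} \approx -2.0023$)
$V = -208$
$V + q = -208 - \frac{1760}{879} = - \frac{184592}{879}$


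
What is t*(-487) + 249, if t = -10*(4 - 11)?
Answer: -33841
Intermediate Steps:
t = 70 (t = -10*(-7) = 70)
t*(-487) + 249 = 70*(-487) + 249 = -34090 + 249 = -33841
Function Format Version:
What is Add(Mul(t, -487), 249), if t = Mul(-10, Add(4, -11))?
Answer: -33841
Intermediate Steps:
t = 70 (t = Mul(-10, -7) = 70)
Add(Mul(t, -487), 249) = Add(Mul(70, -487), 249) = Add(-34090, 249) = -33841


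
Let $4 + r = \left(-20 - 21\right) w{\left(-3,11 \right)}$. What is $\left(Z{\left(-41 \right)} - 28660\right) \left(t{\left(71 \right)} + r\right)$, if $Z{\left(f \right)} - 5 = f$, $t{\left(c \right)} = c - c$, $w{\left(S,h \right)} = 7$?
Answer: $8350536$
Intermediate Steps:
$t{\left(c \right)} = 0$
$r = -291$ ($r = -4 + \left(-20 - 21\right) 7 = -4 - 287 = -291$)
$Z{\left(f \right)} = 5 + f$
$\left(Z{\left(-41 \right)} - 28660\right) \left(t{\left(71 \right)} + r\right) = \left(\left(5 - 41\right) - 28660\right) \left(0 - 291\right) = \left(-36 - 28660\right) \left(-291\right) = \left(-28696\right) \left(-291\right) = 8350536$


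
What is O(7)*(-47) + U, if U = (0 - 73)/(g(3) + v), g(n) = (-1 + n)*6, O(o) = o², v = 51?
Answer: -145162/63 ≈ -2304.2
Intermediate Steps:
g(n) = -6 + 6*n
U = -73/63 (U = (0 - 73)/((-6 + 6*3) + 51) = -73/((-6 + 18) + 51) = -73/(12 + 51) = -73/63 ≈ -1.1587)
O(7)*(-47) + U = 7²*(-47) - 73/63 = 49*(-47) - 73/63 = -2303 - 73/63 = -145162/63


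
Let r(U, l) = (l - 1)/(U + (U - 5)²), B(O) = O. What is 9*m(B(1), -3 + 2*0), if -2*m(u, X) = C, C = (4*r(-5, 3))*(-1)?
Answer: 36/95 ≈ 0.37895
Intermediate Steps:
r(U, l) = (-1 + l)/(U + (-5 + U)²)
C = -8/95 (C = (4*((-1 + 3)/(-5 + (-5 - 5)²)))*(-1) = (4*(2/(-5 + (-10)²)))*(-1) = (4*(2/(-5 + 100)))*(-1) = (4*(2/95))*(-1) = (8/95)*(-1) = -8/95 ≈ -0.084211)
m(u, X) = 4/95 (m(u, X) = -½*(-8/95) = 4/95)
9*m(B(1), -3 + 2*0) = 9*(4/95) = 36/95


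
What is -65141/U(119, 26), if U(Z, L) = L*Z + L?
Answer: -65141/3120 ≈ -20.879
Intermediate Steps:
U(Z, L) = L + L*Z
-65141/U(119, 26) = -65141*1/(26*(1 + 119)) = -65141/(26*120) = -65141/3120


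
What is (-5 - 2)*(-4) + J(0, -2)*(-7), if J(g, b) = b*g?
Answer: 28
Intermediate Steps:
(-5 - 2)*(-4) + J(0, -2)*(-7) = (-5 - 2)*(-4) - 2*0*(-7) = -7*(-4) + 0*(-7) = 28 + 0 = 28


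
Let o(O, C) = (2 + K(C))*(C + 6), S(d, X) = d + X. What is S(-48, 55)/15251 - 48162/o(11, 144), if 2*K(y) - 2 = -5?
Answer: -244839379/381275 ≈ -642.16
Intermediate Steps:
K(y) = -3/2 (K(y) = 1 + (½)*(-5) = 1 - 5/2 = -3/2)
S(d, X) = X + d
o(O, C) = 3 + C/2 (o(O, C) = (2 - 3/2)*(C + 6) = (6 + C)/2 = 3 + C/2)
S(-48, 55)/15251 - 48162/o(11, 144) = (55 - 48)/15251 - 48162/(3 + (½)*144) = 7*(1/15251) - 48162/(3 + 72) = 7/15251 - 48162/75 = 7/15251 - 48162*1/75 = 7/15251 - 16054/25 = -244839379/381275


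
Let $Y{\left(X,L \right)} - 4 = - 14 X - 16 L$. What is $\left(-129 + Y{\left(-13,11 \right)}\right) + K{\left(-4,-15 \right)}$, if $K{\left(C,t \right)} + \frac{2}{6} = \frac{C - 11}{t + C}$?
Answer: $- \frac{6757}{57} \approx -118.54$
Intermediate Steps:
$K{\left(C,t \right)} = - \frac{1}{3} + \frac{-11 + C}{C + t}$ ($K{\left(C,t \right)} = - \frac{1}{3} + \frac{C - 11}{t + C} = - \frac{1}{3} + \frac{-11 + C}{C + t}$)
$Y{\left(X,L \right)} = 4 - 16 L - 14 X$ ($Y{\left(X,L \right)} = 4 - \left(14 X + 16 L\right) = 4 - 16 L - 14 X$)
$\left(-129 + Y{\left(-13,11 \right)}\right) + K{\left(-4,-15 \right)} = \left(-129 - -10\right) + \frac{-33 - -15 + 2 \left(-4\right)}{3 \left(-4 - 15\right)} = \left(-129 + \left(4 - 176 + 182\right)\right) + \frac{-33 + 15 - 8}{3 \left(-19\right)} = \left(-129 + 10\right) + \frac{1}{3} \left(- \frac{1}{19}\right) \left(-26\right) = -119 + \frac{26}{57} = - \frac{6757}{57}$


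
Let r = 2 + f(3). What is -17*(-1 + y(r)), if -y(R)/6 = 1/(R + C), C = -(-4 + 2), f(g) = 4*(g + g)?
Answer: 289/14 ≈ 20.643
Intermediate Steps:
f(g) = 8*g (f(g) = 4*(2*g) = 8*g)
r = 26 (r = 2 + 8*3 = 2 + 24 = 26)
C = 2 (C = -1*(-2) = 2)
y(R) = -6/(2 + R) (y(R) = -6/(R + 2) = -6/(2 + R))
-17*(-1 + y(r)) = -17*(-1 - 6/(2 + 26)) = -17*(-1 - 6/28) = -17*(-1 - 6*1/28) = -17*(-1 - 3/14) = -17*(-17/14) = 289/14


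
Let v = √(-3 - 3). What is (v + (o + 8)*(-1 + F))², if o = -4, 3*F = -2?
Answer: 346/9 - 40*I*√6/3 ≈ 38.444 - 32.66*I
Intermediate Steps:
F = -⅔ (F = (⅓)*(-2) = -⅔ ≈ -0.66667)
v = I*√6 (v = √(-6) = I*√6 ≈ 2.4495*I)
(v + (o + 8)*(-1 + F))² = (I*√6 + (-4 + 8)*(-1 - ⅔))² = (I*√6 + 4*(-5/3))² = (I*√6 - 20/3)² = (-20/3 + I*√6)²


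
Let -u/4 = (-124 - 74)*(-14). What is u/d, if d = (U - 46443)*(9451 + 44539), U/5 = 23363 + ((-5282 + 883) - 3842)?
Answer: -5544/787363165 ≈ -7.0412e-6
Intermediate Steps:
u = -11088 (u = -4*(-124 - 74)*(-14) = -(-792)*(-14) = -4*2772 = -11088)
U = 75610 (U = 5*(23363 + ((-5282 + 883) - 3842)) = 5*(23363 + (-4399 - 3842)) = 5*(23363 - 8241) = 5*15122 = 75610)
d = 1574726330 (d = (75610 - 46443)*(9451 + 44539) = 29167*53990 = 1574726330)
u/d = -11088/1574726330 = -11088*1/1574726330 = -5544/787363165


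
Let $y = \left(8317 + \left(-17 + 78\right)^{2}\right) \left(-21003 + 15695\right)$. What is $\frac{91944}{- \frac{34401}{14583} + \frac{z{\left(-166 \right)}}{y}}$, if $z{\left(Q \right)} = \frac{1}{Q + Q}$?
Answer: $- \frac{1053488604435574528}{27029041180235} \approx -38976.0$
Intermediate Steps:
$z{\left(Q \right)} = \frac{1}{2 Q}$
$y = -63897704$ ($y = \left(8317 + 61^{2}\right) \left(-5308\right) = \left(8317 + 3721\right) \left(-5308\right) = 12038 \left(-5308\right) = -63897704$)
$\frac{91944}{- \frac{34401}{14583} + \frac{z{\left(-166 \right)}}{y}} = \frac{91944}{- \frac{34401}{14583} + \frac{\frac{1}{2} \frac{1}{-166}}{-63897704}} = \frac{91944}{\left(-34401\right) \frac{1}{14583} + \frac{1}{2} \left(- \frac{1}{166}\right) \left(- \frac{1}{63897704}\right)} = \frac{91944}{- \frac{11467}{4861} - - \frac{1}{21214037728}} = \frac{91944}{- \frac{11467}{4861} + \frac{1}{21214037728}} = \frac{91944}{- \frac{243261370622115}{103121437395808}} = 91944 \left(- \frac{103121437395808}{243261370622115}\right) = - \frac{1053488604435574528}{27029041180235}$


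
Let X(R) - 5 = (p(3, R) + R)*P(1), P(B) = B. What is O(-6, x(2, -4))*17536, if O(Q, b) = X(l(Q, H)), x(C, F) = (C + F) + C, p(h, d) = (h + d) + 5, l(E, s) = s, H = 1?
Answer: 263040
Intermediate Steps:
p(h, d) = 5 + d + h (p(h, d) = (d + h) + 5 = 5 + d + h)
x(C, F) = F + 2*C
X(R) = 13 + 2*R (X(R) = 5 + ((5 + R + 3) + R)*1 = 5 + ((8 + R) + R)*1 = 5 + (8 + 2*R)*1 = 5 + (8 + 2*R) = 13 + 2*R)
O(Q, b) = 15 (O(Q, b) = 13 + 2*1 = 13 + 2 = 15)
O(-6, x(2, -4))*17536 = 15*17536 = 263040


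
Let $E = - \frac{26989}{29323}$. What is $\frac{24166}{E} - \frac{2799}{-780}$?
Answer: $- \frac{184215919943}{7017140} \approx -26252.0$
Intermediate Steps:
$E = - \frac{26989}{29323}$ ($E = \left(-26989\right) \frac{1}{29323} = - \frac{26989}{29323} \approx -0.9204$)
$\frac{24166}{E} - \frac{2799}{-780} = \frac{24166}{- \frac{26989}{29323}} - \frac{2799}{-780} = 24166 \left(- \frac{29323}{26989}\right) - - \frac{933}{260} = - \frac{708619618}{26989} + \frac{933}{260} = - \frac{184215919943}{7017140}$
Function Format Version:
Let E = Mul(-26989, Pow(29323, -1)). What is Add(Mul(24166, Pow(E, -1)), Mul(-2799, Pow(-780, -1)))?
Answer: Rational(-184215919943, 7017140) ≈ -26252.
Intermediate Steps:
E = Rational(-26989, 29323) (E = Mul(-26989, Rational(1, 29323)) = Rational(-26989, 29323) ≈ -0.92040)
Add(Mul(24166, Pow(E, -1)), Mul(-2799, Pow(-780, -1))) = Add(Mul(24166, Pow(Rational(-26989, 29323), -1)), Mul(-2799, Pow(-780, -1))) = Add(Mul(24166, Rational(-29323, 26989)), Mul(-2799, Rational(-1, 780))) = Add(Rational(-708619618, 26989), Rational(933, 260)) = Rational(-184215919943, 7017140)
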